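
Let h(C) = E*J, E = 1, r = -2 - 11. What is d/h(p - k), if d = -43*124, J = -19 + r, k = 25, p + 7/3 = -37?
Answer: 1333/8 ≈ 166.63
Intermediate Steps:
r = -13
p = -118/3 (p = -7/3 - 37 = -118/3 ≈ -39.333)
J = -32 (J = -19 - 13 = -32)
d = -5332
h(C) = -32 (h(C) = 1*(-32) = -32)
d/h(p - k) = -5332/(-32) = -5332*(-1/32) = 1333/8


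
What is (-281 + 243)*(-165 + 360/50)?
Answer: 29982/5 ≈ 5996.4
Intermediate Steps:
(-281 + 243)*(-165 + 360/50) = -38*(-165 + 360*(1/50)) = -38*(-165 + 36/5) = -38*(-789/5) = 29982/5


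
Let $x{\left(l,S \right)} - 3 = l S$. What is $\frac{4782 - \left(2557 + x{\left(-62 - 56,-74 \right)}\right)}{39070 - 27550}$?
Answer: $- \frac{217}{384} \approx -0.5651$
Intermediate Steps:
$x{\left(l,S \right)} = 3 + S l$ ($x{\left(l,S \right)} = 3 + l S = 3 + S l$)
$\frac{4782 - \left(2557 + x{\left(-62 - 56,-74 \right)}\right)}{39070 - 27550} = \frac{4782 - \left(2560 - 74 \left(-62 - 56\right)\right)}{39070 - 27550} = \frac{4782 - \left(2560 - 74 \left(-62 - 56\right)\right)}{11520} = \left(4782 - \left(2560 + 8732\right)\right) \frac{1}{11520} = \left(4782 - 11292\right) \frac{1}{11520} = \left(-6510\right) \frac{1}{11520} = - \frac{217}{384}$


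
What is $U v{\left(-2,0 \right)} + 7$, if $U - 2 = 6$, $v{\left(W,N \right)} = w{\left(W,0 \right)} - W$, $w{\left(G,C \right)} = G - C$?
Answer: $7$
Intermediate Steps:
$v{\left(W,N \right)} = 0$ ($v{\left(W,N \right)} = \left(W - 0\right) - W = \left(W + 0\right) - W = W - W = 0$)
$U = 8$ ($U = 2 + 6 = 8$)
$U v{\left(-2,0 \right)} + 7 = 8 \cdot 0 + 7 = 0 + 7 = 7$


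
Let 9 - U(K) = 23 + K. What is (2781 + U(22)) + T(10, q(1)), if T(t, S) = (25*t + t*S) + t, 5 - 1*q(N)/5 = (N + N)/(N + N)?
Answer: 3205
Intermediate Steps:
U(K) = -14 - K (U(K) = 9 - (23 + K) = 9 + (-23 - K) = -14 - K)
q(N) = 20 (q(N) = 25 - 5*(N + N)/(N + N) = 25 - 5*2*N/(2*N) = 25 - 5*2*N*1/(2*N) = 25 - 5*1 = 25 - 5 = 20)
T(t, S) = 26*t + S*t (T(t, S) = (25*t + S*t) + t = 26*t + S*t)
(2781 + U(22)) + T(10, q(1)) = (2781 + (-14 - 1*22)) + 10*(26 + 20) = (2781 + (-14 - 22)) + 10*46 = (2781 - 36) + 460 = 2745 + 460 = 3205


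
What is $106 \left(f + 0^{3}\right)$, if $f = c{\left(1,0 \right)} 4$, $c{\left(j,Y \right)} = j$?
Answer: $424$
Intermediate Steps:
$f = 4$ ($f = 1 \cdot 4 = 4$)
$106 \left(f + 0^{3}\right) = 106 \left(4 + 0^{3}\right) = 106 \left(4 + 0\right) = 106 \cdot 4 = 424$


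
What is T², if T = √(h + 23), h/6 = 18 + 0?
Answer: 131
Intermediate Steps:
h = 108 (h = 6*(18 + 0) = 6*18 = 108)
T = √131 (T = √(108 + 23) = √131 ≈ 11.446)
T² = (√131)² = 131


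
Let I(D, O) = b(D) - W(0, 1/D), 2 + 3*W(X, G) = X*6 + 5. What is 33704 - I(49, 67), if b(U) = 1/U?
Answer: 1651544/49 ≈ 33705.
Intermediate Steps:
W(X, G) = 1 + 2*X (W(X, G) = -⅔ + (X*6 + 5)/3 = -⅔ + (6*X + 5)/3 = -⅔ + (5 + 6*X)/3 = -⅔ + (5/3 + 2*X) = 1 + 2*X)
I(D, O) = -1 + 1/D (I(D, O) = 1/D - (1 + 2*0) = 1/D - (1 + 0) = 1/D - 1*1 = 1/D - 1 = -1 + 1/D)
33704 - I(49, 67) = 33704 - (1 - 1*49)/49 = 33704 - (1 - 49)/49 = 33704 - (-48)/49 = 33704 - 1*(-48/49) = 33704 + 48/49 = 1651544/49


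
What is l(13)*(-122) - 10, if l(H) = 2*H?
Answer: -3182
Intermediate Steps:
l(13)*(-122) - 10 = (2*13)*(-122) - 10 = 26*(-122) - 10 = -3172 - 10 = -3182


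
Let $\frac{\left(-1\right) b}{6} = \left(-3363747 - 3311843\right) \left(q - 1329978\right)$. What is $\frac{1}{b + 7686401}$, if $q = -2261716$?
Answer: $- \frac{1}{143860051610359} \approx -6.9512 \cdot 10^{-15}$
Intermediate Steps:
$b = -143860059296760$ ($b = - 6 \left(-3363747 - 3311843\right) \left(-2261716 - 1329978\right) = - 6 \left(\left(-6675590\right) \left(-3591694\right)\right) = \left(-6\right) 23976676549460 = -143860059296760$)
$\frac{1}{b + 7686401} = \frac{1}{-143860059296760 + 7686401} = \frac{1}{-143860051610359} = - \frac{1}{143860051610359}$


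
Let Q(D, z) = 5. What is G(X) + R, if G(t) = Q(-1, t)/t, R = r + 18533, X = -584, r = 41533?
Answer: 35078539/584 ≈ 60066.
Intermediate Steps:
R = 60066 (R = 41533 + 18533 = 60066)
G(t) = 5/t
G(X) + R = 5/(-584) + 60066 = 5*(-1/584) + 60066 = -5/584 + 60066 = 35078539/584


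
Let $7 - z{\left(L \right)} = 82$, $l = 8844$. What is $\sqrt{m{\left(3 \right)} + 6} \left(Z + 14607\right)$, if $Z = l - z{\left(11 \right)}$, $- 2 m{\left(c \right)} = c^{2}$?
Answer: $11763 \sqrt{6} \approx 28813.0$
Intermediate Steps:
$m{\left(c \right)} = - \frac{c^{2}}{2}$
$z{\left(L \right)} = -75$ ($z{\left(L \right)} = 7 - 82 = -75$)
$Z = 8919$ ($Z = 8844 - -75 = 8844 + 75 = 8919$)
$\sqrt{m{\left(3 \right)} + 6} \left(Z + 14607\right) = \sqrt{- \frac{3^{2}}{2} + 6} \left(8919 + 14607\right) = \sqrt{\left(- \frac{1}{2}\right) 9 + 6} \cdot 23526 = \sqrt{- \frac{9}{2} + 6} \cdot 23526 = \sqrt{\frac{3}{2}} \cdot 23526 = \frac{\sqrt{6}}{2} \cdot 23526 = 11763 \sqrt{6}$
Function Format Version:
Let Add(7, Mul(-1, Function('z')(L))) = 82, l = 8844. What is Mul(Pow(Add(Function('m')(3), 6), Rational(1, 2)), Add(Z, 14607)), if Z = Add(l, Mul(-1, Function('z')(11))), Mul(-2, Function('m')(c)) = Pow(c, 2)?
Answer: Mul(11763, Pow(6, Rational(1, 2))) ≈ 28813.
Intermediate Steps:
Function('m')(c) = Mul(Rational(-1, 2), Pow(c, 2))
Function('z')(L) = -75 (Function('z')(L) = Add(7, Mul(-1, 82)) = Add(7, -82) = -75)
Z = 8919 (Z = Add(8844, Mul(-1, -75)) = Add(8844, 75) = 8919)
Mul(Pow(Add(Function('m')(3), 6), Rational(1, 2)), Add(Z, 14607)) = Mul(Pow(Add(Mul(Rational(-1, 2), Pow(3, 2)), 6), Rational(1, 2)), Add(8919, 14607)) = Mul(Pow(Add(Mul(Rational(-1, 2), 9), 6), Rational(1, 2)), 23526) = Mul(Pow(Add(Rational(-9, 2), 6), Rational(1, 2)), 23526) = Mul(Pow(Rational(3, 2), Rational(1, 2)), 23526) = Mul(Mul(Rational(1, 2), Pow(6, Rational(1, 2))), 23526) = Mul(11763, Pow(6, Rational(1, 2)))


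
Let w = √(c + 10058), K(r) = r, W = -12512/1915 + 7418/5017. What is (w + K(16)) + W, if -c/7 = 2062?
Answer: 105153646/9607555 + 2*I*√1094 ≈ 10.945 + 66.151*I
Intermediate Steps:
c = -14434 (c = -7*2062 = -14434)
W = -48567234/9607555 (W = -12512*1/1915 + 7418*(1/5017) = -12512/1915 + 7418/5017 = -48567234/9607555 ≈ -5.0551)
w = 2*I*√1094 (w = √(-14434 + 10058) = √(-4376) = 2*I*√1094 ≈ 66.151*I)
(w + K(16)) + W = (2*I*√1094 + 16) - 48567234/9607555 = (16 + 2*I*√1094) - 48567234/9607555 = 105153646/9607555 + 2*I*√1094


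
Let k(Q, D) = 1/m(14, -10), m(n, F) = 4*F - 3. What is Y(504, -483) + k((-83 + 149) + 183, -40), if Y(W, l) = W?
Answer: 21671/43 ≈ 503.98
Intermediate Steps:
m(n, F) = -3 + 4*F
k(Q, D) = -1/43 (k(Q, D) = 1/(-3 + 4*(-10)) = 1/(-3 - 40) = 1/(-43) = -1/43)
Y(504, -483) + k((-83 + 149) + 183, -40) = 504 - 1/43 = 21671/43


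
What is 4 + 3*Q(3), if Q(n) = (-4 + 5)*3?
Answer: 13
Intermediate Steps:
Q(n) = 3 (Q(n) = 1*3 = 3)
4 + 3*Q(3) = 4 + 3*3 = 4 + 9 = 13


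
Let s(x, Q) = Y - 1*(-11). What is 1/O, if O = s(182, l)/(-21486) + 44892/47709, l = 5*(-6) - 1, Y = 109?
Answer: 18982881/17756008 ≈ 1.0691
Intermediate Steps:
l = -31 (l = -30 - 1 = -31)
s(x, Q) = 120 (s(x, Q) = 109 - 1*(-11) = 109 + 11 = 120)
O = 17756008/18982881 (O = 120/(-21486) + 44892/47709 = 120*(-1/21486) + 44892*(1/47709) = -20/3581 + 4988/5301 = 17756008/18982881 ≈ 0.93537)
1/O = 1/(17756008/18982881) = 18982881/17756008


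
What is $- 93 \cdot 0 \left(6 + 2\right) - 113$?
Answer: $-113$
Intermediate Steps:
$- 93 \cdot 0 \left(6 + 2\right) - 113 = - 93 \cdot 0 \cdot 8 - 113 = \left(-93\right) 0 - 113 = 0 - 113 = -113$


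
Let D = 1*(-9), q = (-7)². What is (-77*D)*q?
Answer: 33957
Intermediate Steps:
q = 49
D = -9
(-77*D)*q = -77*(-9)*49 = 693*49 = 33957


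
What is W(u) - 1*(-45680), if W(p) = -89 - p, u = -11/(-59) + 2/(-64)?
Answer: 86075515/1888 ≈ 45591.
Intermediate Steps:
u = 293/1888 (u = -11*(-1/59) + 2*(-1/64) = 11/59 - 1/32 = 293/1888 ≈ 0.15519)
W(u) - 1*(-45680) = (-89 - 1*293/1888) - 1*(-45680) = (-89 - 293/1888) + 45680 = -168325/1888 + 45680 = 86075515/1888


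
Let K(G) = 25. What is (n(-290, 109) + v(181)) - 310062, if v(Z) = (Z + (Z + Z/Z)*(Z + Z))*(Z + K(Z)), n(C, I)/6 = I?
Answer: 13299982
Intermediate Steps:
n(C, I) = 6*I
v(Z) = (25 + Z)*(Z + 2*Z*(1 + Z)) (v(Z) = (Z + (Z + Z/Z)*(Z + Z))*(Z + 25) = (Z + (Z + 1)*(2*Z))*(25 + Z) = (Z + (1 + Z)*(2*Z))*(25 + Z) = (Z + 2*Z*(1 + Z))*(25 + Z) = (25 + Z)*(Z + 2*Z*(1 + Z)))
(n(-290, 109) + v(181)) - 310062 = (6*109 + 181*(75 + 2*181**2 + 53*181)) - 310062 = (654 + 181*(75 + 2*32761 + 9593)) - 310062 = (654 + 181*(75 + 65522 + 9593)) - 310062 = (654 + 181*75190) - 310062 = (654 + 13609390) - 310062 = 13610044 - 310062 = 13299982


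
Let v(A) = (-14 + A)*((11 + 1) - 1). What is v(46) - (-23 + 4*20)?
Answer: 295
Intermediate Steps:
v(A) = -154 + 11*A (v(A) = (-14 + A)*(12 - 1) = (-14 + A)*11 = -154 + 11*A)
v(46) - (-23 + 4*20) = (-154 + 11*46) - (-23 + 4*20) = (-154 + 506) - (-23 + 80) = 352 - 1*57 = 352 - 57 = 295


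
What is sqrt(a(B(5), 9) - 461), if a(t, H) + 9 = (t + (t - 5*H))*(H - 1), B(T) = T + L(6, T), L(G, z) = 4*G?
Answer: I*sqrt(366) ≈ 19.131*I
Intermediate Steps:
B(T) = 24 + T (B(T) = T + 4*6 = T + 24 = 24 + T)
a(t, H) = -9 + (-1 + H)*(-5*H + 2*t) (a(t, H) = -9 + (t + (t - 5*H))*(H - 1) = -9 + (-5*H + 2*t)*(-1 + H) = -9 + (-1 + H)*(-5*H + 2*t))
sqrt(a(B(5), 9) - 461) = sqrt((-9 - 5*9**2 - 2*(24 + 5) + 5*9 + 2*9*(24 + 5)) - 461) = sqrt((-9 - 5*81 - 2*29 + 45 + 2*9*29) - 461) = sqrt((-9 - 405 - 58 + 45 + 522) - 461) = sqrt(95 - 461) = sqrt(-366) = I*sqrt(366)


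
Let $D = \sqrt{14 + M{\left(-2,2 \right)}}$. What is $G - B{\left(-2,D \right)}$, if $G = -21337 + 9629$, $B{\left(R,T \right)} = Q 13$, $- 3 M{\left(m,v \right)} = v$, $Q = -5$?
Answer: $-11643$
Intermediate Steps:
$M{\left(m,v \right)} = - \frac{v}{3}$
$D = \frac{2 \sqrt{30}}{3}$ ($D = \sqrt{14 - \frac{2}{3}} = \sqrt{\frac{40}{3}} = \frac{2 \sqrt{30}}{3} \approx 3.6515$)
$B{\left(R,T \right)} = -65$ ($B{\left(R,T \right)} = \left(-5\right) 13 = -65$)
$G = -11708$
$G - B{\left(-2,D \right)} = -11708 - -65 = -11708 + 65 = -11643$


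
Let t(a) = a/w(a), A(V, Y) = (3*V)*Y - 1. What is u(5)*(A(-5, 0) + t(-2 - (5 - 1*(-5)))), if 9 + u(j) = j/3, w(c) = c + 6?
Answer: -22/3 ≈ -7.3333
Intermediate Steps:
A(V, Y) = -1 + 3*V*Y (A(V, Y) = 3*V*Y - 1 = -1 + 3*V*Y)
w(c) = 6 + c
t(a) = a/(6 + a)
u(j) = -9 + j/3
u(5)*(A(-5, 0) + t(-2 - (5 - 1*(-5)))) = (-9 + (⅓)*5)*((-1 + 3*(-5)*0) + (-2 - (5 - 1*(-5)))/(6 + (-2 - (5 - 1*(-5))))) = (-9 + 5/3)*((-1 + 0) + (-2 - (5 + 5))/(6 + (-2 - (5 + 5)))) = -22*(-1 + (-2 - 1*10)/(6 + (-2 - 1*10)))/3 = -22*(-1 + (-2 - 10)/(6 + (-2 - 10)))/3 = -22*(-1 - 12/(6 - 12))/3 = -22*(-1 - 12/(-6))/3 = -22*(-1 - 12*(-⅙))/3 = -22*(-1 + 2)/3 = -22/3*1 = -22/3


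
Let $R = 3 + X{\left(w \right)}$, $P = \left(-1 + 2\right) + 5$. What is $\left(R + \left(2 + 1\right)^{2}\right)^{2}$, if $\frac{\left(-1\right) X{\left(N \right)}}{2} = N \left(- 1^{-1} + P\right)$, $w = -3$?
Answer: $1764$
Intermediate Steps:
$P = 6$ ($P = 1 + 5 = 6$)
$X{\left(N \right)} = - 10 N$ ($X{\left(N \right)} = - 2 N \left(- 1^{-1} + 6\right) = - 2 N \left(\left(-1\right) 1 + 6\right) = - 2 N \left(-1 + 6\right) = - 2 N 5 = - 2 \cdot 5 N = - 10 N$)
$R = 33$ ($R = 3 - -30 = 3 + 30 = 33$)
$\left(R + \left(2 + 1\right)^{2}\right)^{2} = \left(33 + \left(2 + 1\right)^{2}\right)^{2} = \left(33 + 3^{2}\right)^{2} = \left(33 + 9\right)^{2} = 42^{2} = 1764$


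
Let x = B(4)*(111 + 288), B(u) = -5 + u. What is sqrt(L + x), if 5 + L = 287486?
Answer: 3*sqrt(31898) ≈ 535.80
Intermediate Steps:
L = 287481 (L = -5 + 287486 = 287481)
x = -399 (x = (-5 + 4)*(111 + 288) = -1*399 = -399)
sqrt(L + x) = sqrt(287481 - 399) = sqrt(287082) = 3*sqrt(31898)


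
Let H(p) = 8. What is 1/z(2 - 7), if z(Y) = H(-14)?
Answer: ⅛ ≈ 0.12500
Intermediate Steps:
z(Y) = 8
1/z(2 - 7) = 1/8 = ⅛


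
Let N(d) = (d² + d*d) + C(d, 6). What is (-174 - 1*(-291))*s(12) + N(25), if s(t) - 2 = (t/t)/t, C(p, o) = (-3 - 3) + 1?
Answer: 5955/4 ≈ 1488.8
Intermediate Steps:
C(p, o) = -5 (C(p, o) = -6 + 1 = -5)
N(d) = -5 + 2*d² (N(d) = (d² + d*d) - 5 = (d² + d²) - 5 = 2*d² - 5 = -5 + 2*d²)
s(t) = 2 + 1/t (s(t) = 2 + (t/t)/t = 2 + 1/t)
(-174 - 1*(-291))*s(12) + N(25) = (-174 - 1*(-291))*(2 + 1/12) + (-5 + 2*25²) = (-174 + 291)*(2 + 1/12) + (-5 + 2*625) = 117*(25/12) + (-5 + 1250) = 975/4 + 1245 = 5955/4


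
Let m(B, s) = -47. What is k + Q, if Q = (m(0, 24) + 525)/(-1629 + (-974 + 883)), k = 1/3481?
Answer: -831099/2993660 ≈ -0.27762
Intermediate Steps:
k = 1/3481 ≈ 0.00028727
Q = -239/860 (Q = (-47 + 525)/(-1629 + (-974 + 883)) = 478/(-1629 - 91) = 478/(-1720) = 478*(-1/1720) = -239/860 ≈ -0.27791)
k + Q = 1/3481 - 239/860 = -831099/2993660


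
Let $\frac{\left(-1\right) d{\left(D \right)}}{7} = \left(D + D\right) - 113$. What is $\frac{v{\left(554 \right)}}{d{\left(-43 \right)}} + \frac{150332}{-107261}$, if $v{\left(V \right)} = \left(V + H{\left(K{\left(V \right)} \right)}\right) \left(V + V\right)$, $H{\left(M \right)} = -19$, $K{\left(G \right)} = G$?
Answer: $\frac{6499104}{15323} \approx 424.14$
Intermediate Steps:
$d{\left(D \right)} = 791 - 14 D$ ($d{\left(D \right)} = - 7 \left(\left(D + D\right) - 113\right) = - 7 \left(2 D - 113\right) = - 7 \left(-113 + 2 D\right) = 791 - 14 D$)
$v{\left(V \right)} = 2 V \left(-19 + V\right)$ ($v{\left(V \right)} = \left(V - 19\right) \left(V + V\right) = \left(-19 + V\right) 2 V = 2 V \left(-19 + V\right)$)
$\frac{v{\left(554 \right)}}{d{\left(-43 \right)}} + \frac{150332}{-107261} = \frac{2 \cdot 554 \left(-19 + 554\right)}{791 - -602} + \frac{150332}{-107261} = \frac{2 \cdot 554 \cdot 535}{791 + 602} + 150332 \left(- \frac{1}{107261}\right) = \frac{592780}{1393} - \frac{3068}{2189} = \frac{6499104}{15323}$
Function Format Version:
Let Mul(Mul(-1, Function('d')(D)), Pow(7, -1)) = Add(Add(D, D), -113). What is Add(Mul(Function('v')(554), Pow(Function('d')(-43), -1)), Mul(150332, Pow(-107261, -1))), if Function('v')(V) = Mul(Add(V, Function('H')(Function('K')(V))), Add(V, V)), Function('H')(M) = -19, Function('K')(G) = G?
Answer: Rational(6499104, 15323) ≈ 424.14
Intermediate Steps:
Function('d')(D) = Add(791, Mul(-14, D)) (Function('d')(D) = Mul(-7, Add(Add(D, D), -113)) = Mul(-7, Add(Mul(2, D), -113)) = Mul(-7, Add(-113, Mul(2, D))) = Add(791, Mul(-14, D)))
Function('v')(V) = Mul(2, V, Add(-19, V)) (Function('v')(V) = Mul(Add(V, -19), Add(V, V)) = Mul(Add(-19, V), Mul(2, V)) = Mul(2, V, Add(-19, V)))
Add(Mul(Function('v')(554), Pow(Function('d')(-43), -1)), Mul(150332, Pow(-107261, -1))) = Add(Mul(Mul(2, 554, Add(-19, 554)), Pow(Add(791, Mul(-14, -43)), -1)), Mul(150332, Pow(-107261, -1))) = Add(Mul(Mul(2, 554, 535), Pow(Add(791, 602), -1)), Mul(150332, Rational(-1, 107261))) = Add(Mul(592780, Pow(1393, -1)), Rational(-3068, 2189)) = Add(Mul(592780, Rational(1, 1393)), Rational(-3068, 2189)) = Add(Rational(592780, 1393), Rational(-3068, 2189)) = Rational(6499104, 15323)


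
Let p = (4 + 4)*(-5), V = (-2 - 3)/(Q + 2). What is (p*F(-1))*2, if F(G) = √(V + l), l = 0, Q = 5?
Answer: -80*I*√35/7 ≈ -67.612*I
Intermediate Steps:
V = -5/7 (V = (-2 - 3)/(5 + 2) = -5/7 ≈ -0.71429)
F(G) = I*√35/7 (F(G) = √(-5/7 + 0) = √(-5/7) = I*√35/7)
p = -40 (p = 8*(-5) = -40)
(p*F(-1))*2 = -40*I*√35/7*2 = -80*I*√35/7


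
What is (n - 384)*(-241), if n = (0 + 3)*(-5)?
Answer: 96159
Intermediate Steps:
n = -15 (n = 3*(-5) = -15)
(n - 384)*(-241) = (-15 - 384)*(-241) = -399*(-241) = 96159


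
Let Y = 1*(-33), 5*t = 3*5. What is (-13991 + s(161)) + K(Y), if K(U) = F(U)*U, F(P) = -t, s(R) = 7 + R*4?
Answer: -13241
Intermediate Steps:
s(R) = 7 + 4*R
t = 3 (t = (3*5)/5 = (⅕)*15 = 3)
F(P) = -3 (F(P) = -1*3 = -3)
Y = -33
K(U) = -3*U
(-13991 + s(161)) + K(Y) = (-13991 + (7 + 4*161)) - 3*(-33) = (-13991 + (7 + 644)) + 99 = (-13991 + 651) + 99 = -13340 + 99 = -13241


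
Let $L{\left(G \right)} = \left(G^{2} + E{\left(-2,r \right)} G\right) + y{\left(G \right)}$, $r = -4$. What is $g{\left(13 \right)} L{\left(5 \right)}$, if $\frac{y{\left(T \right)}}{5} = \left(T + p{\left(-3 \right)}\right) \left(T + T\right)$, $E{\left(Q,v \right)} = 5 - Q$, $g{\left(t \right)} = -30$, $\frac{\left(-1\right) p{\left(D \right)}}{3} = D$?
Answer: $-22800$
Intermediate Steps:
$p{\left(D \right)} = - 3 D$
$y{\left(T \right)} = 10 T \left(9 + T\right)$ ($y{\left(T \right)} = 5 \left(T - -9\right) \left(T + T\right) = 5 \left(T + 9\right) 2 T = 5 \left(9 + T\right) 2 T = 5 \cdot 2 T \left(9 + T\right) = 10 T \left(9 + T\right)$)
$L{\left(G \right)} = G^{2} + 7 G + 10 G \left(9 + G\right)$ ($L{\left(G \right)} = \left(G^{2} + \left(5 - -2\right) G\right) + 10 G \left(9 + G\right) = \left(G^{2} + \left(5 + 2\right) G\right) + 10 G \left(9 + G\right) = \left(G^{2} + 7 G\right) + 10 G \left(9 + G\right) = G^{2} + 7 G + 10 G \left(9 + G\right)$)
$g{\left(13 \right)} L{\left(5 \right)} = - 30 \cdot 5 \left(97 + 11 \cdot 5\right) = - 30 \cdot 5 \left(97 + 55\right) = - 30 \cdot 5 \cdot 152 = \left(-30\right) 760 = -22800$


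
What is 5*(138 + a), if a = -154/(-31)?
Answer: 22160/31 ≈ 714.84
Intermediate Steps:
a = 154/31 (a = -154*(-1/31) = 154/31 ≈ 4.9677)
5*(138 + a) = 5*(138 + 154/31) = 5*(4432/31) = 22160/31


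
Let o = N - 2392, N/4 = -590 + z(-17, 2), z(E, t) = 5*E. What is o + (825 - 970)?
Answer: -5237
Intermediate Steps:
N = -2700 (N = 4*(-590 + 5*(-17)) = 4*(-590 - 85) = 4*(-675) = -2700)
o = -5092 (o = -2700 - 2392 = -5092)
o + (825 - 970) = -5092 + (825 - 970) = -5092 - 145 = -5237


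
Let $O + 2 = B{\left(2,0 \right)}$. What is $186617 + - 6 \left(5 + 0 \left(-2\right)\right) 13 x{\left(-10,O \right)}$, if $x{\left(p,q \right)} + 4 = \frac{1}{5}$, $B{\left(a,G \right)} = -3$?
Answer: $188099$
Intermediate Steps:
$O = -5$ ($O = -2 - 3 = -5$)
$x{\left(p,q \right)} = - \frac{19}{5}$ ($x{\left(p,q \right)} = -4 + \frac{1}{5} = - \frac{19}{5}$)
$186617 + - 6 \left(5 + 0 \left(-2\right)\right) 13 x{\left(-10,O \right)} = 186617 + - 6 \left(5 + 0 \left(-2\right)\right) 13 \left(- \frac{19}{5}\right) = 186617 + - 6 \left(5 + 0\right) 13 \left(- \frac{19}{5}\right) = 186617 + \left(-6\right) 5 \cdot 13 \left(- \frac{19}{5}\right) = 186617 + \left(-30\right) 13 \left(- \frac{19}{5}\right) = 186617 - -1482 = 186617 + 1482 = 188099$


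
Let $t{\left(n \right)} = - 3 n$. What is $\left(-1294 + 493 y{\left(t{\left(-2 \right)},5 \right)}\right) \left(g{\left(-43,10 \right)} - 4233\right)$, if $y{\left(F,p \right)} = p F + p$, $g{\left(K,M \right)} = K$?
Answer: $-68249236$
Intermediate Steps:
$y{\left(F,p \right)} = p + F p$ ($y{\left(F,p \right)} = F p + p = p + F p$)
$\left(-1294 + 493 y{\left(t{\left(-2 \right)},5 \right)}\right) \left(g{\left(-43,10 \right)} - 4233\right) = \left(-1294 + 493 \cdot 5 \left(1 - -6\right)\right) \left(-43 - 4233\right) = \left(-1294 + 493 \cdot 5 \left(1 + 6\right)\right) \left(-4276\right) = \left(-1294 + 493 \cdot 5 \cdot 7\right) \left(-4276\right) = \left(-1294 + 493 \cdot 35\right) \left(-4276\right) = \left(-1294 + 17255\right) \left(-4276\right) = 15961 \left(-4276\right) = -68249236$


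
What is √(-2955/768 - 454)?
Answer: I*√117209/16 ≈ 21.397*I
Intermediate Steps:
√(-2955/768 - 454) = √(-2955*1/768 - 454) = √(-985/256 - 454) = √(-117209/256) = I*√117209/16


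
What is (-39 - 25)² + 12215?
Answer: 16311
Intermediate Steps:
(-39 - 25)² + 12215 = (-64)² + 12215 = 4096 + 12215 = 16311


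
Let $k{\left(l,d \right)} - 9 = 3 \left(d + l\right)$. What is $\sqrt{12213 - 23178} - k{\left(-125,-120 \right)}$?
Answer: $726 + i \sqrt{10965} \approx 726.0 + 104.71 i$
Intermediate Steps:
$k{\left(l,d \right)} = 9 + 3 d + 3 l$ ($k{\left(l,d \right)} = 9 + 3 \left(d + l\right) = 9 + \left(3 d + 3 l\right) = 9 + 3 d + 3 l$)
$\sqrt{12213 - 23178} - k{\left(-125,-120 \right)} = \sqrt{12213 - 23178} - \left(9 + 3 \left(-120\right) + 3 \left(-125\right)\right) = \sqrt{-10965} - \left(9 - 360 - 375\right) = i \sqrt{10965} - -726 = i \sqrt{10965} + 726 = 726 + i \sqrt{10965}$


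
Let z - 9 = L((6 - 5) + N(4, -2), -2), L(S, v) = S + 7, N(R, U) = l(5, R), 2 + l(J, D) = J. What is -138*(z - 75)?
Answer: 7590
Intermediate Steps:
l(J, D) = -2 + J
N(R, U) = 3 (N(R, U) = -2 + 5 = 3)
L(S, v) = 7 + S
z = 20 (z = 9 + (7 + ((6 - 5) + 3)) = 9 + (7 + (1 + 3)) = 9 + (7 + 4) = 9 + 11 = 20)
-138*(z - 75) = -138*(20 - 75) = -138*(-55) = 7590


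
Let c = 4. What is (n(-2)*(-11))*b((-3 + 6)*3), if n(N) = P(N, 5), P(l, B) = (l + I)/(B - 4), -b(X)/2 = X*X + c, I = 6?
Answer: 7480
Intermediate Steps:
b(X) = -8 - 2*X**2 (b(X) = -2*(X*X + 4) = -2*(X**2 + 4) = -2*(4 + X**2) = -8 - 2*X**2)
P(l, B) = (6 + l)/(-4 + B) (P(l, B) = (l + 6)/(B - 4) = (6 + l)/(-4 + B))
n(N) = 6 + N (n(N) = (6 + N)/(-4 + 5) = (6 + N)/1 = 1*(6 + N) = 6 + N)
(n(-2)*(-11))*b((-3 + 6)*3) = ((6 - 2)*(-11))*(-8 - 2*9*(-3 + 6)**2) = (4*(-11))*(-8 - 2*(3*3)**2) = -44*(-8 - 2*9**2) = -44*(-8 - 2*81) = -44*(-8 - 162) = -44*(-170) = 7480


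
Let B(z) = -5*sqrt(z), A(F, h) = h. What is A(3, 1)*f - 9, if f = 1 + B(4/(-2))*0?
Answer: -8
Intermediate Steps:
f = 1 (f = 1 - 5*2*(I*sqrt(2)/2)*0 = 1 - 5*I*sqrt(2)*0 = 1 + 0 = 1)
A(3, 1)*f - 9 = 1*1 - 9 = 1 - 9 = -8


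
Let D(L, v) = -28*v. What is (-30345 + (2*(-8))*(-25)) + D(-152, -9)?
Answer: -29693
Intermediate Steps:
(-30345 + (2*(-8))*(-25)) + D(-152, -9) = (-30345 + (2*(-8))*(-25)) - 28*(-9) = (-30345 - 16*(-25)) + 252 = (-30345 + 400) + 252 = -29945 + 252 = -29693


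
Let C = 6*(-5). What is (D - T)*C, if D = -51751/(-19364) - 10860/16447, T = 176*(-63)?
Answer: -52979157869415/159239854 ≈ -3.3270e+5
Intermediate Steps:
C = -30
T = -11088
D = 640855657/318479708 (D = -51751*(-1/19364) - 10860*1/16447 = 51751/19364 - 10860/16447 = 640855657/318479708 ≈ 2.0122)
(D - T)*C = (640855657/318479708 - 1*(-11088))*(-30) = (640855657/318479708 + 11088)*(-30) = (3531943857961/318479708)*(-30) = -52979157869415/159239854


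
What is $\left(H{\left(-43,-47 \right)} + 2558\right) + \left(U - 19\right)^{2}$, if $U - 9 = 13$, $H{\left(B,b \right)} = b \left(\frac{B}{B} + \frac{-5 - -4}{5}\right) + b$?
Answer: $\frac{12412}{5} \approx 2482.4$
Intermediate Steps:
$H{\left(B,b \right)} = \frac{9 b}{5}$ ($H{\left(B,b \right)} = b \left(1 + \left(-5 + 4\right) \frac{1}{5}\right) + b = b \left(1 - \frac{1}{5}\right) + b = b \frac{4}{5} + b = \frac{4 b}{5} + b = \frac{9 b}{5}$)
$U = 22$ ($U = 9 + 13 = 22$)
$\left(H{\left(-43,-47 \right)} + 2558\right) + \left(U - 19\right)^{2} = \left(\frac{9}{5} \left(-47\right) + 2558\right) + \left(22 - 19\right)^{2} = \left(- \frac{423}{5} + 2558\right) + 3^{2} = \frac{12367}{5} + 9 = \frac{12412}{5}$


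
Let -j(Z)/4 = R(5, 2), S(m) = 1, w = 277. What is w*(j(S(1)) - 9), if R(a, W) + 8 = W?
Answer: 4155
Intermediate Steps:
R(a, W) = -8 + W
j(Z) = 24 (j(Z) = -4*(-8 + 2) = -4*(-6) = 24)
w*(j(S(1)) - 9) = 277*(24 - 9) = 277*15 = 4155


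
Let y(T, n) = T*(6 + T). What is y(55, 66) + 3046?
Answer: 6401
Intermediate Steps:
y(55, 66) + 3046 = 55*(6 + 55) + 3046 = 55*61 + 3046 = 3355 + 3046 = 6401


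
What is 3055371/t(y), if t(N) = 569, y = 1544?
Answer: 3055371/569 ≈ 5369.7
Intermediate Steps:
3055371/t(y) = 3055371/569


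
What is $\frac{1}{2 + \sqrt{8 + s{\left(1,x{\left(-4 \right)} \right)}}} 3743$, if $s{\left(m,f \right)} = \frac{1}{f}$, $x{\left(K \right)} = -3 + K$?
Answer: $- \frac{52402}{27} + \frac{3743 \sqrt{385}}{27} \approx 779.29$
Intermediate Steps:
$\frac{1}{2 + \sqrt{8 + s{\left(1,x{\left(-4 \right)} \right)}}} 3743 = \frac{1}{2 + \sqrt{8 + \frac{1}{-3 - 4}}} \cdot 3743 = \frac{1}{2 + \sqrt{8 + \frac{1}{-7}}} \cdot 3743 = \frac{1}{2 + \sqrt{8 - \frac{1}{7}}} \cdot 3743 = \frac{1}{2 + \sqrt{\frac{55}{7}}} \cdot 3743 = \frac{1}{2 + \frac{\sqrt{385}}{7}} \cdot 3743 = \frac{3743}{2 + \frac{\sqrt{385}}{7}}$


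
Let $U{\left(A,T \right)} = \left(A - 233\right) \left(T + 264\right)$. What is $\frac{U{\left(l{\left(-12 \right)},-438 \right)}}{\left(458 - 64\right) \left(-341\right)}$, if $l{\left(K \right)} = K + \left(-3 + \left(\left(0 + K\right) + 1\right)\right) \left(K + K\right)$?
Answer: $\frac{7917}{67177} \approx 0.11785$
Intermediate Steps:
$l{\left(K \right)} = K + 2 K \left(-2 + K\right)$ ($l{\left(K \right)} = K + \left(-3 + \left(K + 1\right)\right) 2 K = K + \left(-3 + \left(1 + K\right)\right) 2 K = K + \left(-2 + K\right) 2 K = K + 2 K \left(-2 + K\right)$)
$U{\left(A,T \right)} = \left(-233 + A\right) \left(264 + T\right)$
$\frac{U{\left(l{\left(-12 \right)},-438 \right)}}{\left(458 - 64\right) \left(-341\right)} = \frac{-61512 - -102054 + 264 \left(- 12 \left(-3 + 2 \left(-12\right)\right)\right) + - 12 \left(-3 + 2 \left(-12\right)\right) \left(-438\right)}{\left(458 - 64\right) \left(-341\right)} = \frac{-61512 + 102054 + 264 \left(- 12 \left(-3 - 24\right)\right) + - 12 \left(-3 - 24\right) \left(-438\right)}{394 \left(-341\right)} = \frac{-61512 + 102054 + 264 \left(\left(-12\right) \left(-27\right)\right) + \left(-12\right) \left(-27\right) \left(-438\right)}{-134354} = \left(-61512 + 102054 + 264 \cdot 324 + 324 \left(-438\right)\right) \left(- \frac{1}{134354}\right) = \left(-61512 + 102054 + 85536 - 141912\right) \left(- \frac{1}{134354}\right) = \left(-15834\right) \left(- \frac{1}{134354}\right) = \frac{7917}{67177}$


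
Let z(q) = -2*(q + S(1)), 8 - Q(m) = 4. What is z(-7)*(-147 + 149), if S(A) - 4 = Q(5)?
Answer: -4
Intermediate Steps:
Q(m) = 4 (Q(m) = 8 - 1*4 = 8 - 4 = 4)
S(A) = 8 (S(A) = 4 + 4 = 8)
z(q) = -16 - 2*q (z(q) = -2*(q + 8) = -2*(8 + q) = -16 - 2*q)
z(-7)*(-147 + 149) = (-16 - 2*(-7))*(-147 + 149) = (-16 + 14)*2 = -2*2 = -4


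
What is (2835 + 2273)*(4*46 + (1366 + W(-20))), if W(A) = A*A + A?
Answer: 9858440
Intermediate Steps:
W(A) = A + A² (W(A) = A² + A = A + A²)
(2835 + 2273)*(4*46 + (1366 + W(-20))) = (2835 + 2273)*(4*46 + (1366 - 20*(1 - 20))) = 5108*(184 + (1366 - 20*(-19))) = 5108*(184 + (1366 + 380)) = 5108*(184 + 1746) = 5108*1930 = 9858440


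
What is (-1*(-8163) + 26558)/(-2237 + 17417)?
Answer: 34721/15180 ≈ 2.2873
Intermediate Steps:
(-1*(-8163) + 26558)/(-2237 + 17417) = (8163 + 26558)/15180 = 34721*(1/15180) = 34721/15180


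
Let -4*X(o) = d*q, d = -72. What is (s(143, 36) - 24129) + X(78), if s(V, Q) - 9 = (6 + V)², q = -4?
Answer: -1991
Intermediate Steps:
s(V, Q) = 9 + (6 + V)²
X(o) = -72 (X(o) = -(-18)*(-4) = -¼*288 = -72)
(s(143, 36) - 24129) + X(78) = ((9 + (6 + 143)²) - 24129) - 72 = ((9 + 149²) - 24129) - 72 = ((9 + 22201) - 24129) - 72 = (22210 - 24129) - 72 = -1919 - 72 = -1991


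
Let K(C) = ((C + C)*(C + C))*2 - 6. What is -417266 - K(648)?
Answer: -3776492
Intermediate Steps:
K(C) = -6 + 8*C² (K(C) = ((2*C)*(2*C))*2 - 6 = (4*C²)*2 - 6 = 8*C² - 6 = -6 + 8*C²)
-417266 - K(648) = -417266 - (-6 + 8*648²) = -417266 - (-6 + 8*419904) = -417266 - (-6 + 3359232) = -417266 - 1*3359226 = -417266 - 3359226 = -3776492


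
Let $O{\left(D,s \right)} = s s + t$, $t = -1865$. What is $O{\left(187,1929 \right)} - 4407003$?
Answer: $-687827$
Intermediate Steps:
$O{\left(D,s \right)} = -1865 + s^{2}$ ($O{\left(D,s \right)} = s s - 1865 = s^{2} - 1865 = -1865 + s^{2}$)
$O{\left(187,1929 \right)} - 4407003 = \left(-1865 + 1929^{2}\right) - 4407003 = \left(-1865 + 3721041\right) - 4407003 = 3719176 - 4407003 = -687827$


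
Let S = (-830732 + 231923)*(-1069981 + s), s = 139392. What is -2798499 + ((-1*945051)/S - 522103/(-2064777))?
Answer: -97573203652322183557159/34866266691039069 ≈ -2.7985e+6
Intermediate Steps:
S = 557245068501 (S = (-830732 + 231923)*(-1069981 + 139392) = -598809*(-930589) = 557245068501)
-2798499 + ((-1*945051)/S - 522103/(-2064777)) = -2798499 + (-1*945051/557245068501 - 522103/(-2064777)) = -2798499 + (-945051*1/557245068501 - 522103*(-1/2064777)) = -2798499 + (-315017/185748356167 + 522103/2064777) = -2798499 + 8816283960000272/34866266691039069 = -97573203652322183557159/34866266691039069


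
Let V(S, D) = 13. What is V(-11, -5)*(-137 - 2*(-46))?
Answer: -585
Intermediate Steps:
V(-11, -5)*(-137 - 2*(-46)) = 13*(-137 - 2*(-46)) = 13*(-137 + 92) = 13*(-45) = -585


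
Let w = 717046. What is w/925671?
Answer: 717046/925671 ≈ 0.77462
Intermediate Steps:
w/925671 = 717046/925671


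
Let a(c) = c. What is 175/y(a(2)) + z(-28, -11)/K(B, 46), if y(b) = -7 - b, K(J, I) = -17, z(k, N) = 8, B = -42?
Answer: -3047/153 ≈ -19.915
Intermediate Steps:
175/y(a(2)) + z(-28, -11)/K(B, 46) = 175/(-7 - 1*2) + 8/(-17) = 175/(-7 - 2) + 8*(-1/17) = 175/(-9) - 8/17 = 175*(-1/9) - 8/17 = -175/9 - 8/17 = -3047/153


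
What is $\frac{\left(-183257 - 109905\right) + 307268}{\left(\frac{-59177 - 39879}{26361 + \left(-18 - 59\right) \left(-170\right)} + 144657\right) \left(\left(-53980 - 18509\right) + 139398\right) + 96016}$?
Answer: $\frac{556495806}{381837677197375} \approx 1.4574 \cdot 10^{-6}$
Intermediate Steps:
$\frac{\left(-183257 - 109905\right) + 307268}{\left(\frac{-59177 - 39879}{26361 + \left(-18 - 59\right) \left(-170\right)} + 144657\right) \left(\left(-53980 - 18509\right) + 139398\right) + 96016} = \frac{-293162 + 307268}{\left(- \frac{99056}{26361 - -13090} + 144657\right) \left(\left(-53980 - 18509\right) + 139398\right) + 96016} = \frac{14106}{\left(- \frac{99056}{26361 + 13090} + 144657\right) \left(-72489 + 139398\right) + 96016} = \frac{14106}{\left(- \frac{99056}{39451} + 144657\right) 66909 + 96016} = \frac{14106}{\frac{5706764251}{39451} \cdot 66909 + 96016} = \frac{14106}{\frac{381833889270159}{39451} + 96016} = \frac{14106}{\frac{381837677197375}{39451}} = 14106 \cdot \frac{39451}{381837677197375} = \frac{556495806}{381837677197375}$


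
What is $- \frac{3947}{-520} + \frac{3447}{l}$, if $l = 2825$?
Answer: $\frac{2588543}{293800} \approx 8.8106$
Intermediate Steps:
$- \frac{3947}{-520} + \frac{3447}{l} = - \frac{3947}{-520} + \frac{3447}{2825} = \left(-3947\right) \left(- \frac{1}{520}\right) + 3447 \cdot \frac{1}{2825} = \frac{3947}{520} + \frac{3447}{2825} = \frac{2588543}{293800}$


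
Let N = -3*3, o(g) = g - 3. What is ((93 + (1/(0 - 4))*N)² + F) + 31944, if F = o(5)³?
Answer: 656393/16 ≈ 41025.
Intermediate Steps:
o(g) = -3 + g
N = -9
F = 8 (F = (-3 + 5)³ = 2³ = 8)
((93 + (1/(0 - 4))*N)² + F) + 31944 = ((93 + (1/(0 - 4))*(-9))² + 8) + 31944 = ((93 + (1/(-4))*(-9))² + 8) + 31944 = ((93 - ¼*1*(-9))² + 8) + 31944 = ((93 - ¼*(-9))² + 8) + 31944 = ((93 + 9/4)² + 8) + 31944 = ((381/4)² + 8) + 31944 = (145161/16 + 8) + 31944 = 145289/16 + 31944 = 656393/16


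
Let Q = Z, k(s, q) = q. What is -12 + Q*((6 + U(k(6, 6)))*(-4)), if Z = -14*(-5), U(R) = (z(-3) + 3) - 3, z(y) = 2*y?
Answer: -12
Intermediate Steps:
U(R) = -6 (U(R) = (2*(-3) + 3) - 3 = (-6 + 3) - 3 = -3 - 3 = -6)
Z = 70
Q = 70
-12 + Q*((6 + U(k(6, 6)))*(-4)) = -12 + 70*((6 - 6)*(-4)) = -12 + 70*(0*(-4)) = -12 + 70*0 = -12 + 0 = -12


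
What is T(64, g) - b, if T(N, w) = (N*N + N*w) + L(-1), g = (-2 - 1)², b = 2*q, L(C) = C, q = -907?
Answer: 6485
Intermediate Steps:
b = -1814 (b = 2*(-907) = -1814)
g = 9 (g = (-3)² = 9)
T(N, w) = -1 + N² + N*w (T(N, w) = (N*N + N*w) - 1 = (N² + N*w) - 1 = -1 + N² + N*w)
T(64, g) - b = (-1 + 64² + 64*9) - 1*(-1814) = (-1 + 4096 + 576) + 1814 = 4671 + 1814 = 6485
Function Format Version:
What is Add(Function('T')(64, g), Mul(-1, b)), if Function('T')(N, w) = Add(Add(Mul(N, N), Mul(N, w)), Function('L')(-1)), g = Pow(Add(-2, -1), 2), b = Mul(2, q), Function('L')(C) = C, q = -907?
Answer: 6485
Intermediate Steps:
b = -1814 (b = Mul(2, -907) = -1814)
g = 9 (g = Pow(-3, 2) = 9)
Function('T')(N, w) = Add(-1, Pow(N, 2), Mul(N, w)) (Function('T')(N, w) = Add(Add(Mul(N, N), Mul(N, w)), -1) = Add(Add(Pow(N, 2), Mul(N, w)), -1) = Add(-1, Pow(N, 2), Mul(N, w)))
Add(Function('T')(64, g), Mul(-1, b)) = Add(Add(-1, Pow(64, 2), Mul(64, 9)), Mul(-1, -1814)) = Add(Add(-1, 4096, 576), 1814) = Add(4671, 1814) = 6485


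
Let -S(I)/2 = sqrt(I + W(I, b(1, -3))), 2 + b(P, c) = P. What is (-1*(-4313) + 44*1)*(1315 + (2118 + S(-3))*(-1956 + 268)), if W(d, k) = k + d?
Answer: -15571347233 + 14709232*I*sqrt(7) ≈ -1.5571e+10 + 3.8917e+7*I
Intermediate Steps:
b(P, c) = -2 + P
W(d, k) = d + k
S(I) = -2*sqrt(-1 + 2*I) (S(I) = -2*sqrt(I + (I + (-2 + 1))) = -2*sqrt(I + (I - 1)) = -2*sqrt(I + (-1 + I)) = -2*sqrt(-1 + 2*I))
(-1*(-4313) + 44*1)*(1315 + (2118 + S(-3))*(-1956 + 268)) = (-1*(-4313) + 44*1)*(1315 + (2118 - 2*sqrt(-1 + 2*(-3)))*(-1956 + 268)) = (4313 + 44)*(1315 + (2118 - 2*sqrt(-1 - 6))*(-1688)) = 4357*(1315 + (2118 - 2*I*sqrt(7))*(-1688)) = 4357*(1315 + (-3575184 + 3376*I*sqrt(7))) = 4357*(-3573869 + 3376*I*sqrt(7)) = -15571347233 + 14709232*I*sqrt(7)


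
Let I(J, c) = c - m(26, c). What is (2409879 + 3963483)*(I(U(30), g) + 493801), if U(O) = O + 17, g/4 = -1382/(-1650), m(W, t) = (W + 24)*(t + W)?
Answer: 862906240997606/275 ≈ 3.1378e+12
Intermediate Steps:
m(W, t) = (24 + W)*(W + t)
g = 2764/825 (g = 4*(-1382/(-1650)) = 4*(-1382*(-1/1650)) = 4*(691/825) = 2764/825 ≈ 3.3503)
U(O) = 17 + O
I(J, c) = -1300 - 49*c (I(J, c) = c - (26² + 24*26 + 24*c + 26*c) = c - (676 + 624 + 24*c + 26*c) = c - (1300 + 50*c) = c + (-1300 - 50*c) = -1300 - 49*c)
(2409879 + 3963483)*(I(U(30), g) + 493801) = (2409879 + 3963483)*((-1300 - 49*2764/825) + 493801) = 6373362*((-1300 - 135436/825) + 493801) = 6373362*(-1207936/825 + 493801) = 6373362*(406177889/825) = 862906240997606/275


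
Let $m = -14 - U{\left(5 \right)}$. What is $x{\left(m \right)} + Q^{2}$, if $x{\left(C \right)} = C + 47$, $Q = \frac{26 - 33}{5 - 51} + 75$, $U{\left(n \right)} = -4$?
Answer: $\frac{12029141}{2116} \approx 5684.9$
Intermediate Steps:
$m = -10$ ($m = -14 - -4 = -14 + 4 = -10$)
$Q = \frac{3457}{46}$ ($Q = - \frac{7}{-46} + 75 = \left(-7\right) \left(- \frac{1}{46}\right) + 75 = \frac{7}{46} + 75 = \frac{3457}{46} \approx 75.152$)
$x{\left(C \right)} = 47 + C$
$x{\left(m \right)} + Q^{2} = \left(47 - 10\right) + \left(\frac{3457}{46}\right)^{2} = 37 + \frac{11950849}{2116} = \frac{12029141}{2116}$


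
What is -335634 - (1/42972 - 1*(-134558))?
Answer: -20205090625/42972 ≈ -4.7019e+5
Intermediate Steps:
-335634 - (1/42972 - 1*(-134558)) = -335634 - (1/42972 + 134558) = -335634 - 1*5782226377/42972 = -335634 - 5782226377/42972 = -20205090625/42972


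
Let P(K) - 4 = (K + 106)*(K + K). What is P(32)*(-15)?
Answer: -132540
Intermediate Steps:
P(K) = 4 + 2*K*(106 + K) (P(K) = 4 + (K + 106)*(K + K) = 4 + (106 + K)*(2*K) = 4 + 2*K*(106 + K))
P(32)*(-15) = (4 + 2*32² + 212*32)*(-15) = (4 + 2*1024 + 6784)*(-15) = (4 + 2048 + 6784)*(-15) = 8836*(-15) = -132540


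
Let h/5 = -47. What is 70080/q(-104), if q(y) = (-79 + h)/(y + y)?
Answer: 7288320/157 ≈ 46422.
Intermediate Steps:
h = -235 (h = 5*(-47) = -235)
q(y) = -157/y (q(y) = (-79 - 235)/(y + y) = -314*1/(2*y) = -157/y)
70080/q(-104) = 70080/((-157/(-104))) = 70080/((-157*(-1/104))) = 70080/(157/104) = 70080*(104/157) = 7288320/157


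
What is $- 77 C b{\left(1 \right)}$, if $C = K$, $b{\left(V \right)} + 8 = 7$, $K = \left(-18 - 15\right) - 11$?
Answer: $-3388$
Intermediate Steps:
$K = -44$ ($K = -33 - 11 = -44$)
$b{\left(V \right)} = -1$ ($b{\left(V \right)} = -8 + 7 = -1$)
$C = -44$
$- 77 C b{\left(1 \right)} = \left(-77\right) \left(-44\right) \left(-1\right) = 3388 \left(-1\right) = -3388$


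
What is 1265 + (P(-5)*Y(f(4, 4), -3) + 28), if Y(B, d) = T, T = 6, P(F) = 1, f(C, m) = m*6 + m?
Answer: 1299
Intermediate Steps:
f(C, m) = 7*m (f(C, m) = 6*m + m = 7*m)
Y(B, d) = 6
1265 + (P(-5)*Y(f(4, 4), -3) + 28) = 1265 + (1*6 + 28) = 1265 + (6 + 28) = 1265 + 34 = 1299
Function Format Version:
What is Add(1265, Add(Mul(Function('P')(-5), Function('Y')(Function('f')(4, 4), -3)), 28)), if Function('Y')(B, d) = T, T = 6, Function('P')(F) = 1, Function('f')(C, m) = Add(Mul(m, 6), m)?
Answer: 1299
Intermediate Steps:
Function('f')(C, m) = Mul(7, m) (Function('f')(C, m) = Add(Mul(6, m), m) = Mul(7, m))
Function('Y')(B, d) = 6
Add(1265, Add(Mul(Function('P')(-5), Function('Y')(Function('f')(4, 4), -3)), 28)) = Add(1265, Add(Mul(1, 6), 28)) = Add(1265, Add(6, 28)) = Add(1265, 34) = 1299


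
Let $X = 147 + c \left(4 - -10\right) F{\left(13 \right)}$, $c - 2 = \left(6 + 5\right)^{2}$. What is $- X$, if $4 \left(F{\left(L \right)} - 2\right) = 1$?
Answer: $- \frac{8043}{2} \approx -4021.5$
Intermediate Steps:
$F{\left(L \right)} = \frac{9}{4}$ ($F{\left(L \right)} = 2 + \frac{1}{4} \cdot 1 = 2 + \frac{1}{4} = \frac{9}{4}$)
$c = 123$ ($c = 2 + \left(6 + 5\right)^{2} = 2 + 11^{2} = 2 + 121 = 123$)
$X = \frac{8043}{2}$ ($X = 147 + 123 \left(4 - -10\right) \frac{9}{4} = 147 + 123 \left(4 + 10\right) \frac{9}{4} = 147 + 123 \cdot 14 \cdot \frac{9}{4} = 147 + 1722 \cdot \frac{9}{4} = 147 + \frac{7749}{2} = \frac{8043}{2} \approx 4021.5$)
$- X = \left(-1\right) \frac{8043}{2} = - \frac{8043}{2}$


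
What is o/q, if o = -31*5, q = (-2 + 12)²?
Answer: -31/20 ≈ -1.5500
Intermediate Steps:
q = 100 (q = 10² = 100)
o = -155
o/q = -155/100 = -155*1/100 = -31/20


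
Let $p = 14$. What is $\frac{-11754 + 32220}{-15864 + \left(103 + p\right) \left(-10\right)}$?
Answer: $- \frac{3411}{2839} \approx -1.2015$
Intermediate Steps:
$\frac{-11754 + 32220}{-15864 + \left(103 + p\right) \left(-10\right)} = \frac{-11754 + 32220}{-15864 + \left(103 + 14\right) \left(-10\right)} = \frac{20466}{-15864 + 117 \left(-10\right)} = \frac{20466}{-15864 - 1170} = \frac{20466}{-17034} = 20466 \left(- \frac{1}{17034}\right) = - \frac{3411}{2839}$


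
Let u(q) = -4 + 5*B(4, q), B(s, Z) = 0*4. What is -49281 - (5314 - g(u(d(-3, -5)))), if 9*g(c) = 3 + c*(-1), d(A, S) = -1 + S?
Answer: -491348/9 ≈ -54594.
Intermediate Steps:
B(s, Z) = 0
u(q) = -4 (u(q) = -4 + 5*0 = -4 + 0 = -4)
g(c) = ⅓ - c/9 (g(c) = (3 + c*(-1))/9 = (3 - c)/9 = ⅓ - c/9)
-49281 - (5314 - g(u(d(-3, -5)))) = -49281 - (5314 - (⅓ - ⅑*(-4))) = -49281 - (5314 - (⅓ + 4/9)) = -49281 - (5314 - 1*7/9) = -49281 - (5314 - 7/9) = -49281 - 1*47819/9 = -49281 - 47819/9 = -491348/9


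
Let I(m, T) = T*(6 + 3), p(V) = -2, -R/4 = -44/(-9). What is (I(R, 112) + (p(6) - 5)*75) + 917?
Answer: 1400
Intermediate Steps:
R = -176/9 (R = -(-176)/(-9) = -(-176)*(-1)/9 = -4*44/9 = -176/9 ≈ -19.556)
I(m, T) = 9*T (I(m, T) = T*9 = 9*T)
(I(R, 112) + (p(6) - 5)*75) + 917 = (9*112 + (-2 - 5)*75) + 917 = (1008 - 7*75) + 917 = (1008 - 525) + 917 = 483 + 917 = 1400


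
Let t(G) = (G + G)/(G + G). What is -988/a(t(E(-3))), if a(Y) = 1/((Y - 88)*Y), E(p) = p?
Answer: 85956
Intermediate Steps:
t(G) = 1 (t(G) = (2*G)/((2*G)) = (2*G)*(1/(2*G)) = 1)
a(Y) = 1/(Y*(-88 + Y)) (a(Y) = 1/((-88 + Y)*Y) = 1/(Y*(-88 + Y)))
-988/a(t(E(-3))) = -988/(1/(1*(-88 + 1))) = -988/(1/(-87)) = -988/(1*(-1/87)) = -988/(-1/87) = -988*(-87) = 85956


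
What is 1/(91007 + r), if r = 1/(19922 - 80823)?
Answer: 60901/5542417306 ≈ 1.0988e-5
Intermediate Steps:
r = -1/60901 (r = 1/(-60901) = -1/60901 ≈ -1.6420e-5)
1/(91007 + r) = 1/(91007 - 1/60901) = 1/(5542417306/60901) = 60901/5542417306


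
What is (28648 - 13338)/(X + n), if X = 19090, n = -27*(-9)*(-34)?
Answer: 7655/5414 ≈ 1.4139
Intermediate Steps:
n = -8262 (n = 243*(-34) = -8262)
(28648 - 13338)/(X + n) = (28648 - 13338)/(19090 - 8262) = 15310/10828 = 15310*(1/10828) = 7655/5414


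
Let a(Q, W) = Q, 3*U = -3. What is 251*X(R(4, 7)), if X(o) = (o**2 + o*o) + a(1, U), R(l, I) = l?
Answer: 8283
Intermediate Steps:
U = -1 (U = (1/3)*(-3) = -1)
X(o) = 1 + 2*o**2 (X(o) = (o**2 + o*o) + 1 = (o**2 + o**2) + 1 = 2*o**2 + 1 = 1 + 2*o**2)
251*X(R(4, 7)) = 251*(1 + 2*4**2) = 251*(1 + 2*16) = 251*(1 + 32) = 251*33 = 8283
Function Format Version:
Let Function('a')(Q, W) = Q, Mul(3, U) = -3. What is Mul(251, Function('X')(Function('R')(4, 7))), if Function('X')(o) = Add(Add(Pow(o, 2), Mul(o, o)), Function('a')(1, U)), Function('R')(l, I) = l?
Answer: 8283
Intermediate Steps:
U = -1 (U = Mul(Rational(1, 3), -3) = -1)
Function('X')(o) = Add(1, Mul(2, Pow(o, 2))) (Function('X')(o) = Add(Add(Pow(o, 2), Mul(o, o)), 1) = Add(Add(Pow(o, 2), Pow(o, 2)), 1) = Add(Mul(2, Pow(o, 2)), 1) = Add(1, Mul(2, Pow(o, 2))))
Mul(251, Function('X')(Function('R')(4, 7))) = Mul(251, Add(1, Mul(2, Pow(4, 2)))) = Mul(251, Add(1, Mul(2, 16))) = Mul(251, Add(1, 32)) = Mul(251, 33) = 8283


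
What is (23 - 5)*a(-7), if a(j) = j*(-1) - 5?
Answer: 36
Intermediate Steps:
a(j) = -5 - j (a(j) = -j - 5 = -5 - j)
(23 - 5)*a(-7) = (23 - 5)*(-5 - 1*(-7)) = 18*(-5 + 7) = 18*2 = 36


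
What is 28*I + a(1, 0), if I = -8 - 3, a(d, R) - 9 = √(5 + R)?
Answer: -299 + √5 ≈ -296.76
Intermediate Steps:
a(d, R) = 9 + √(5 + R)
I = -11
28*I + a(1, 0) = 28*(-11) + (9 + √(5 + 0)) = -308 + (9 + √5) = -299 + √5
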